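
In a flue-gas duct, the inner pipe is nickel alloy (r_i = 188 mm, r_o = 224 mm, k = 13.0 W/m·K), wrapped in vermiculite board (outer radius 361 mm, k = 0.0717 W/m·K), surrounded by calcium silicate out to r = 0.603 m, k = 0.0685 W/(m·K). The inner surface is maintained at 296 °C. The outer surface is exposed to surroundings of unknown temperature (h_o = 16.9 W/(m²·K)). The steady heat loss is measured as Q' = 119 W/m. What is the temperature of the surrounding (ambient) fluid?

T_out = 26.0 °C

Sum the resistances:
  R'_nickel alloy = ln(0.224/0.188)/(2πk) = 0.1752/(2π·13.0) = 0.002145 m·K/W
  R'_vermiculite board = ln(0.361/0.224)/(2πk) = 0.4772/(2π·0.0717) = 1.059 m·K/W
  R'_calcium silicate = ln(0.603/0.361)/(2πk) = 0.5130/(2π·0.0685) = 1.192 m·K/W
  R'_conv,out = 1/(2πr h) = 1/(2π·0.603·16.9) = 0.01562 m·K/W
ΣR = 2.269 m·K/W
ΔT = Q'·ΣR = 119 × 2.269 = 270.0 K
Heat flows outward, so T_out = T_in − ΔT = 296 − 270.0 = 26.0 °C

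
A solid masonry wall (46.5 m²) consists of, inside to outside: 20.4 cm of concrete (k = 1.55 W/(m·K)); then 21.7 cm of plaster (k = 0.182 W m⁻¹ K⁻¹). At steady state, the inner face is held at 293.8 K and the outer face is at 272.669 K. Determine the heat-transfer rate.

Q = 742 W

Resistance network (inner→outer):
  R_concrete = L/(kA) = 0.204/(1.55·46.5) = 0.002830 K/W
  R_plaster = L/(kA) = 0.217/(0.182·46.5) = 0.02564 K/W
ΣR = 0.002830 + 0.02564 = 0.02847 K/W
Q = ΔT/ΣR = (293.8 K − 272.669 K)/0.02847 = 742 W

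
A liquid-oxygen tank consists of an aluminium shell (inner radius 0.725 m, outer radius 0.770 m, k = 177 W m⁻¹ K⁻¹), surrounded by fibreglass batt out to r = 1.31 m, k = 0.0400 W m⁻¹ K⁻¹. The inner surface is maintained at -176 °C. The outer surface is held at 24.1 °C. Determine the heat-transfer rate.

Q = 188 W

Treat each layer as a resistance in series:
  R_aluminium = (1/0.725 − 1/0.770)/(4πk) = 0.08061/(4π·177) = 3.624×10^-5 K/W
  R_fibreglass batt = (1/0.770 − 1/1.31)/(4πk) = 0.5353/(4π·0.0400) = 1.065 K/W
ΣR = 3.624×10^-5 + 1.065 = 1.065 K/W
Q = ΔT/ΣR = (-176 °C − 24.1 °C)/1.065 = -188 W
(Negative Q ⇒ heat flows inward; heat gain = 188 W.)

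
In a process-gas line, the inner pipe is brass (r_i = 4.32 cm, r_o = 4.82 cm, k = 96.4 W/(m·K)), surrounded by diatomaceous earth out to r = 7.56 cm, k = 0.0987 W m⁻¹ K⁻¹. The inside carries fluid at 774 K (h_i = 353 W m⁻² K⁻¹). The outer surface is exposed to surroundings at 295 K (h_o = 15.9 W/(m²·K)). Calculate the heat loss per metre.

Q' = 551 W/m

Resistance network (inner→outer):
  R'_conv,in = 1/(2πr h) = 1/(2π·0.0432·353) = 0.01044 m·K/W
  R'_brass = ln(0.0482/0.0432)/(2πk) = 0.1095/(2π·96.4) = 1.808×10^-4 m·K/W
  R'_diatomaceous earth = ln(0.0756/0.0482)/(2πk) = 0.4501/(2π·0.0987) = 0.7258 m·K/W
  R'_conv,out = 1/(2πr h) = 1/(2π·0.0756·15.9) = 0.1324 m·K/W
ΣR = 0.01044 + 1.808×10^-4 + 0.7258 + 0.1324 = 0.8688 m·K/W
Q' = ΔT/ΣR = (774 K − 295 K)/0.8688 = 551 W/m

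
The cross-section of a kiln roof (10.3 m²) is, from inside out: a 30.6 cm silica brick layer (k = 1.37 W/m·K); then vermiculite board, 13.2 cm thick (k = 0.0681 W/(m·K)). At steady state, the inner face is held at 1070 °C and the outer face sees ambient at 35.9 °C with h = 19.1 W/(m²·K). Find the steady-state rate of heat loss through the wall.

Q = 4.81 kW

Series thermal resistances, inner to outer:
  R_silica brick = L/(kA) = 0.306/(1.37·10.3) = 0.02169 K/W
  R_vermiculite board = L/(kA) = 0.132/(0.0681·10.3) = 0.1882 K/W
  R_conv,out = 1/(hA) = 1/(19.1·10.3) = 0.005083 K/W
ΣR = 0.02169 + 0.1882 + 0.005083 = 0.2150 K/W
Q = ΔT/ΣR = (1070 °C − 35.9 °C)/0.2150 = 4810 W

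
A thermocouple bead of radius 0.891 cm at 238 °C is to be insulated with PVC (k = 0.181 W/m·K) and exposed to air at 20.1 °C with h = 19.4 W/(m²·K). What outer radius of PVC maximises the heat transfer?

r_cr = 1.87 cm

For a sphere, r_cr = 2k_ins/h = 2·0.181/19.4 = 0.0187 m = 1.87 cm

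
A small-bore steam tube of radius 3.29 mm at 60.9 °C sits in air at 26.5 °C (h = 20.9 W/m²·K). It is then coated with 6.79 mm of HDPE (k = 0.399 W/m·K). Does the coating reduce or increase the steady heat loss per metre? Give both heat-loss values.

increases: 14.9 → 28.6 W/m

Critical radius for a cylinder: r_cr = k/h = 0.0191 m = 1.91 cm.
Outer radius after coating: r₂ = 0.00329 + 0.00679 = 0.01008 m.
Since r₁ < r_cr and r₂ ≤ r_cr, the coating moves toward the maximum at r_cr — heat loss rises.
Bare: R = 1/(2πr₁h) = 2.315 m·K/W; Q = 34.4/2.315 = 14.9 W/m.
Coated: R = R_cond + R_conv = 1.202 m·K/W; Q = 34.4/1.202 = 28.6 W/m.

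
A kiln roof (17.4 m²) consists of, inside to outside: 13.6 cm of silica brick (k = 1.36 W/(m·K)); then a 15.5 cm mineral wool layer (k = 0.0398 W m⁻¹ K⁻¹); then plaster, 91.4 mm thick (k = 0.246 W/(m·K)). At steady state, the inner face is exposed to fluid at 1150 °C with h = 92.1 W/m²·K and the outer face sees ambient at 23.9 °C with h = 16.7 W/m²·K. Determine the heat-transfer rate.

Series thermal resistances, inner to outer:
  R_conv,in = 1/(hA) = 1/(92.1·17.4) = 6.240×10^-4 K/W
  R_silica brick = L/(kA) = 0.136/(1.36·17.4) = 0.005747 K/W
  R_mineral wool = L/(kA) = 0.155/(0.0398·17.4) = 0.2238 K/W
  R_plaster = L/(kA) = 0.0914/(0.246·17.4) = 0.02135 K/W
  R_conv,out = 1/(hA) = 1/(16.7·17.4) = 0.003441 K/W
ΣR = 6.240×10^-4 + 0.005747 + 0.2238 + 0.02135 + 0.003441 = 0.2550 K/W
Q = ΔT/ΣR = (1150 °C − 23.9 °C)/0.2550 = 4420 W

Q = 4420 W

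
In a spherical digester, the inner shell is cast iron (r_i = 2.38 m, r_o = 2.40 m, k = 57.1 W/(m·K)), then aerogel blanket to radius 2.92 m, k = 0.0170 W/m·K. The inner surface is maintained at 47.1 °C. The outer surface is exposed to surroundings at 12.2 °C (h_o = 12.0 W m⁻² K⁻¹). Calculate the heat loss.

Resistance network (inner→outer):
  R_cast iron = (1/2.38 − 1/2.40)/(4πk) = 0.003501/(4π·57.1) = 4.880×10^-6 K/W
  R_aerogel blanket = (1/2.40 − 1/2.92)/(4πk) = 0.07420/(4π·0.0170) = 0.3473 K/W
  R_conv,out = 1/(4πr²h) = 1/(4π·2.92²·12.0) = 7.778×10^-4 K/W
ΣR = 4.880×10^-6 + 0.3473 + 7.778×10^-4 = 0.3481 K/W
Q = ΔT/ΣR = (47.1 °C − 12.2 °C)/0.3481 = 100 W

Q = 100 W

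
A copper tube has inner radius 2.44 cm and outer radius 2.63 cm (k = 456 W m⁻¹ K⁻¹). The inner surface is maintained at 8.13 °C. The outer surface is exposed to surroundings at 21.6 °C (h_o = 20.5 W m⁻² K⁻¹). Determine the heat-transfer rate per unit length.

Q' = 45.6 W/m

Resistance network (inner→outer):
  R'_copper = ln(0.0263/0.0244)/(2πk) = 0.07499/(2π·456) = 2.617×10^-5 m·K/W
  R'_conv,out = 1/(2πr h) = 1/(2π·0.0263·20.5) = 0.2952 m·K/W
ΣR = 2.617×10^-5 + 0.2952 = 0.2952 m·K/W
Q' = ΔT/ΣR = (8.13 °C − 21.6 °C)/0.2952 = -45.6 W/m
(Negative Q' ⇒ heat flows inward; heat gain = 45.6 W/m.)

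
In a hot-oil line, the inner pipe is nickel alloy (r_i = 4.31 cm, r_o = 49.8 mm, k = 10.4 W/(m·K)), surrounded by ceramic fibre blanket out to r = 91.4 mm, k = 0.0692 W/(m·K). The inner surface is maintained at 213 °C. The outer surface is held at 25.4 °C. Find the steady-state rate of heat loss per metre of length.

Treat each layer as a resistance in series:
  R'_nickel alloy = ln(0.0498/0.0431)/(2πk) = 0.1445/(2π·10.4) = 0.002211 m·K/W
  R'_ceramic fibre blanket = ln(0.0914/0.0498)/(2πk) = 0.6072/(2π·0.0692) = 1.397 m·K/W
ΣR = 0.002211 + 1.397 = 1.399 m·K/W
Q' = ΔT/ΣR = (213 °C − 25.4 °C)/1.399 = 134 W/m

Q' = 134 W/m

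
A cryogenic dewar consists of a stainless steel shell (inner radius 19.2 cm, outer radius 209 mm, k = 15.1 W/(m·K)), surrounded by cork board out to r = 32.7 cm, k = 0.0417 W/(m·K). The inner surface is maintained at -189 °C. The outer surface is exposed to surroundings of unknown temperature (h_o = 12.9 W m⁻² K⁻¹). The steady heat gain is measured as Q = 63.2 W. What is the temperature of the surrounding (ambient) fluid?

T_out = 23.0 °C

Sum the resistances:
  R_stainless steel = (1/0.192 − 1/0.209)/(4πk) = 0.4236/(4π·15.1) = 0.002233 K/W
  R_cork board = (1/0.209 − 1/0.327)/(4πk) = 1.727/(4π·0.0417) = 3.295 K/W
  R_conv,out = 1/(4πr²h) = 1/(4π·0.327²·12.9) = 0.05769 K/W
ΣR = 3.355 K/W
ΔT = Q·ΣR = 63.2 × 3.355 = 212.0 K
Heat flows inward, so T_out = T_in + ΔT = -189 + 212.0 = 23.0 °C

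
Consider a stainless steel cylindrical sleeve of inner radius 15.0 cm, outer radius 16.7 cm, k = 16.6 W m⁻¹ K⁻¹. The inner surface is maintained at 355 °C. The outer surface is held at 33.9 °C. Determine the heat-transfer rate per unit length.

Q' = 2πk·ΔT/ln(r₂/r₁) = 2π × 16.6 × 321.1 / ln(0.167/0.150) = 3.12×10^5 W/m

Q' = 312 kW/m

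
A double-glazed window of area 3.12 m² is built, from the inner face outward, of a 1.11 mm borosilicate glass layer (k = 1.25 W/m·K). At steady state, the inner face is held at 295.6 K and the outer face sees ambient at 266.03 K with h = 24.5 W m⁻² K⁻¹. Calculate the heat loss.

Resistance network (inner→outer):
  R_borosilicate glass = L/(kA) = 0.00111/(1.25·3.12) = 2.846×10^-4 K/W
  R_conv,out = 1/(hA) = 1/(24.5·3.12) = 0.01308 K/W
ΣR = 2.846×10^-4 + 0.01308 = 0.01336 K/W
Q = ΔT/ΣR = (295.6 K − 266.03 K)/0.01336 = 2210 W

Q = 2210 W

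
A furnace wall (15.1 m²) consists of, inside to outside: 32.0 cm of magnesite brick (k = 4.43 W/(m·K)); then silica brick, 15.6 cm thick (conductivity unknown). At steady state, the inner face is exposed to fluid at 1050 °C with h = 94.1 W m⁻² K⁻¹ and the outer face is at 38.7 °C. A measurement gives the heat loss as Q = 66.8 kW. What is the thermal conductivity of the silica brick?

k = 1.07 W/m·K

ΣR = ΔT/Q = |1050 − 38.7|/66800 = 0.01514 K/W
Known resistances:
  R_conv,in = 1/(hA) = 1/(94.1·15.1) = 7.038×10^-4 K/W
  R_magnesite brick = L/(kA) = 0.320/(4.43·15.1) = 0.004784 K/W
R_silica brick = ΣR − ΣR_known = 0.01514 − 0.005488 = 0.009652 K/W
L/(kA) = 0.009652 ⇒ k = 0.156/(0.009652·15.1) = 1.07 W/m·K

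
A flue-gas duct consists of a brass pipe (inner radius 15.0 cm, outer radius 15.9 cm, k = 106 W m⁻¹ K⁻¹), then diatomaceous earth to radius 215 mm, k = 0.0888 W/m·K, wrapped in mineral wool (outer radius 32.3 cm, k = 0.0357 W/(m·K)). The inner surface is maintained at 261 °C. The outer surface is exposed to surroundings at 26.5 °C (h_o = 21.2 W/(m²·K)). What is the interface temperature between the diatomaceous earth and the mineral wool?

T = 208 °C

Series thermal resistances, inner to outer:
  R'_brass = ln(0.159/0.150)/(2πk) = 0.05827/(2π·106) = 8.749×10^-5 m·K/W
  R'_diatomaceous earth = ln(0.215/0.159)/(2πk) = 0.3017/(2π·0.0888) = 0.5408 m·K/W
  R'_mineral wool = ln(0.323/0.215)/(2πk) = 0.4070/(2π·0.0357) = 1.815 m·K/W
  R'_conv,out = 1/(2πr h) = 1/(2π·0.323·21.2) = 0.02324 m·K/W
ΣR = 8.749×10^-5 + 0.5408 + 1.815 + 0.02324 = 2.379 m·K/W
Q' = ΔT/ΣR = (261 °C − 26.5 °C)/2.379 = 98.57 W/m
From the inner boundary to the diatomaceous earth/mineral wool interface, ΣR_partial = 0.5409 m·K/W.
T_interface = T_in − Q'·ΣR_partial = 261 °C − (98.57)(0.5409) = 208 °C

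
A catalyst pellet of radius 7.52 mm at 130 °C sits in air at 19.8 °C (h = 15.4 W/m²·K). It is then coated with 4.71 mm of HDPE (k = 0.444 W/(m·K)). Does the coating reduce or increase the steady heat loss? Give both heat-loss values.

increases: 1.21 → 2.52 W

Critical radius for a sphere: r_cr = 2k/h = 0.0577 m = 5.77 cm.
Outer radius after coating: r₂ = 0.00752 + 0.00471 = 0.01223 m.
Since r₁ < r_cr and r₂ ≤ r_cr, the coating moves toward the maximum at r_cr — heat loss rises.
Bare: R = 1/(4πr₁²h) = 91.38 K/W; Q = 110.2/91.38 = 1.21 W.
Coated: R = R_cond + R_conv = 43.73 K/W; Q = 110.2/43.73 = 2.52 W.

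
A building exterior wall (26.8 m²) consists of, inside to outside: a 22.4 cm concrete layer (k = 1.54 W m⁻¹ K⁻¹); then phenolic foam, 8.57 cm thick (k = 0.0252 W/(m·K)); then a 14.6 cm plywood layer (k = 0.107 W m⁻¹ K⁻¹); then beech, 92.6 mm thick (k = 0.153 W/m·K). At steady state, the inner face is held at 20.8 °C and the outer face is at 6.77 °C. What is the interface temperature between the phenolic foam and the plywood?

T = 11.8 °C

Treat each layer as a resistance in series:
  R_concrete = L/(kA) = 0.224/(1.54·26.8) = 0.005427 K/W
  R_phenolic foam = L/(kA) = 0.0857/(0.0252·26.8) = 0.1269 K/W
  R_plywood = L/(kA) = 0.146/(0.107·26.8) = 0.05091 K/W
  R_beech = L/(kA) = 0.0926/(0.153·26.8) = 0.02258 K/W
ΣR = 0.005427 + 0.1269 + 0.05091 + 0.02258 = 0.2058 K/W
Q = ΔT/ΣR = (20.8 °C − 6.77 °C)/0.2058 = 68.17 W
From the inner boundary to the phenolic foam/plywood interface, ΣR_partial = 0.1323 K/W.
T_interface = T_in − Q·ΣR_partial = 20.8 °C − (68.17)(0.1323) = 11.8 °C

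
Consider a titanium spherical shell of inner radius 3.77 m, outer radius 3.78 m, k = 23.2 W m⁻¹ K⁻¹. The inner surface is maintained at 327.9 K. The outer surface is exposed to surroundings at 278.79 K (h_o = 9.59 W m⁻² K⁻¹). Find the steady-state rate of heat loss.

Series thermal resistances, inner to outer:
  R_titanium = (1/3.77 − 1/3.78)/(4πk) = 7.017×10^-4/(4π·23.2) = 2.407×10^-6 K/W
  R_conv,out = 1/(4πr²h) = 1/(4π·3.78²·9.59) = 5.807×10^-4 K/W
ΣR = 2.407×10^-6 + 5.807×10^-4 = 5.831×10^-4 K/W
Q = ΔT/ΣR = (327.9 K − 278.79 K)/5.831×10^-4 = 84200 W

Q = 84200 W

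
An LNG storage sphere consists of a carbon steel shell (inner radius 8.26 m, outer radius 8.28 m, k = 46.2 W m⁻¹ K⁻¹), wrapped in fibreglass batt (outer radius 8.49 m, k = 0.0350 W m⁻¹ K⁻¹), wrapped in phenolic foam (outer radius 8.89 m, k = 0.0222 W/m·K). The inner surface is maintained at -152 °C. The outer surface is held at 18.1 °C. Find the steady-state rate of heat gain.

Q = 6.60 kW

Resistance network (inner→outer):
  R_carbon steel = (1/8.26 − 1/8.28)/(4πk) = 2.924×10^-4/(4π·46.2) = 5.037×10^-7 K/W
  R_fibreglass batt = (1/8.28 − 1/8.49)/(4πk) = 0.002987/(4π·0.0350) = 0.006792 K/W
  R_phenolic foam = (1/8.49 − 1/8.89)/(4πk) = 0.005300/(4π·0.0222) = 0.01900 K/W
ΣR = 5.037×10^-7 + 0.006792 + 0.01900 = 0.02579 K/W
Q = ΔT/ΣR = (-152 °C − 18.1 °C)/0.02579 = -6600 W
(Negative Q ⇒ heat flows inward; heat gain = 6600 W.)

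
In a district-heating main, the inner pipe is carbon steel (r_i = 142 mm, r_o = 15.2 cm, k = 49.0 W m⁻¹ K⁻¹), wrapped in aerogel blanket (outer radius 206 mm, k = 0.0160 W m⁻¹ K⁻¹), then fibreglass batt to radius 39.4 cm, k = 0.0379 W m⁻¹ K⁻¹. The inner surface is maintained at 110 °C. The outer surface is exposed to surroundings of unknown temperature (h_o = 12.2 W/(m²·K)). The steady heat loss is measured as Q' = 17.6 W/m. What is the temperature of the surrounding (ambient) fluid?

T_out = 8.3 °C

Sum the resistances:
  R'_carbon steel = ln(0.152/0.142)/(2πk) = 0.06805/(2π·49.0) = 2.210×10^-4 m·K/W
  R'_aerogel blanket = ln(0.206/0.152)/(2πk) = 0.3040/(2π·0.0160) = 3.024 m·K/W
  R'_fibreglass batt = ln(0.394/0.206)/(2πk) = 0.6485/(2π·0.0379) = 2.723 m·K/W
  R'_conv,out = 1/(2πr h) = 1/(2π·0.394·12.2) = 0.03311 m·K/W
ΣR = 5.780 m·K/W
ΔT = Q'·ΣR = 17.6 × 5.780 = 101.7 K
Heat flows outward, so T_out = T_in − ΔT = 110 − 101.7 = 8.3 °C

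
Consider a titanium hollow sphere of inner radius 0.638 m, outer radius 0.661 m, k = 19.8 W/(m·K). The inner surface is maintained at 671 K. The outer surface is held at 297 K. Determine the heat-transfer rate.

Q = 1710 kW

Q = 4πk·ΔT/(1/r₁ − 1/r₂) = 4π × 19.8 × 374 / (1/0.638 − 1/0.661) = 1.71×10^6 W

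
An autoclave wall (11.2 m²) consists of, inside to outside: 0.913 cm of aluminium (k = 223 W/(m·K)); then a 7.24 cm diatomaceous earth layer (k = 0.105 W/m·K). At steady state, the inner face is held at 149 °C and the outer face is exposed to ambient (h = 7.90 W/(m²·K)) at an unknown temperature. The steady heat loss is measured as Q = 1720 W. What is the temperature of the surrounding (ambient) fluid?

Sum the resistances:
  R_aluminium = L/(kA) = 0.00913/(223·11.2) = 3.656×10^-6 K/W
  R_diatomaceous earth = L/(kA) = 0.0724/(0.105·11.2) = 0.06156 K/W
  R_conv,out = 1/(hA) = 1/(7.90·11.2) = 0.01130 K/W
ΣR = 0.07287 K/W
ΔT = Q·ΣR = 1720 × 0.07287 = 125.3 K
Heat flows outward, so T_out = T_in − ΔT = 149 − 125.3 = 23.7 °C

T_out = 23.7 °C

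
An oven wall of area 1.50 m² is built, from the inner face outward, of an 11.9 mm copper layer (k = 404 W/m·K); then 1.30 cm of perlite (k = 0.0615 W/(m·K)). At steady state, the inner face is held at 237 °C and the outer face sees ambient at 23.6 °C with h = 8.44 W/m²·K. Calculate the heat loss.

Q = 970 W

Resistance network (inner→outer):
  R_copper = L/(kA) = 0.0119/(404·1.50) = 1.964×10^-5 K/W
  R_perlite = L/(kA) = 0.0130/(0.0615·1.50) = 0.1409 K/W
  R_conv,out = 1/(hA) = 1/(8.44·1.50) = 0.07899 K/W
ΣR = 1.964×10^-5 + 0.1409 + 0.07899 = 0.2199 K/W
Q = ΔT/ΣR = (237 °C − 23.6 °C)/0.2199 = 970 W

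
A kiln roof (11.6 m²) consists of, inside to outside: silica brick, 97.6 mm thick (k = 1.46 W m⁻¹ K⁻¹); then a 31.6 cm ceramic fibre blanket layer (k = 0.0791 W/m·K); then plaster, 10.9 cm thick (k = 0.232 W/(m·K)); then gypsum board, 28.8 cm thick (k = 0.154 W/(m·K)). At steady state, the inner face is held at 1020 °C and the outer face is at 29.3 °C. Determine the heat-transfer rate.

Q = 1800 W

Treat each layer as a resistance in series:
  R_silica brick = L/(kA) = 0.0976/(1.46·11.6) = 0.005763 K/W
  R_ceramic fibre blanket = L/(kA) = 0.316/(0.0791·11.6) = 0.3444 K/W
  R_plaster = L/(kA) = 0.109/(0.232·11.6) = 0.04050 K/W
  R_gypsum board = L/(kA) = 0.288/(0.154·11.6) = 0.1612 K/W
ΣR = 0.005763 + 0.3444 + 0.04050 + 0.1612 = 0.5519 K/W
Q = ΔT/ΣR = (1020 °C − 29.3 °C)/0.5519 = 1800 W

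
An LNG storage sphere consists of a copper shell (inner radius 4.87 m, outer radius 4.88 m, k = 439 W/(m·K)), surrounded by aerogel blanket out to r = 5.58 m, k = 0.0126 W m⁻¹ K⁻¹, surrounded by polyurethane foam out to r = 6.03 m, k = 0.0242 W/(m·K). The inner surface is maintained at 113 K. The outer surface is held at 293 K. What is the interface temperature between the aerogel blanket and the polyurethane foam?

T = 254.6 K

Resistance network (inner→outer):
  R_copper = (1/4.87 − 1/4.88)/(4πk) = 4.208×10^-4/(4π·439) = 7.627×10^-8 K/W
  R_aerogel blanket = (1/4.88 − 1/5.58)/(4πk) = 0.02571/(4π·0.0126) = 0.1624 K/W
  R_polyurethane foam = (1/5.58 − 1/6.03)/(4πk) = 0.01337/(4π·0.0242) = 0.04398 K/W
ΣR = 7.627×10^-8 + 0.1624 + 0.04398 = 0.2064 K/W
Q = ΔT/ΣR = (113 K − 293 K)/0.2064 = -872.1 W
From the inner boundary to the aerogel blanket/polyurethane foam interface, ΣR_partial = 0.1624 K/W.
T_interface = T_in − Q·ΣR_partial = 113 K − (-872.1)(0.1624) = 254.6 K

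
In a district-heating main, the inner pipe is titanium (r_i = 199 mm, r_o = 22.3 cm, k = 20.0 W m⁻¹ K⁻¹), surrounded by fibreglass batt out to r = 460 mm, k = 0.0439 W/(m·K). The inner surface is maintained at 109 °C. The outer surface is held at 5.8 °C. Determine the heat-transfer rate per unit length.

Series thermal resistances, inner to outer:
  R'_titanium = ln(0.223/0.199)/(2πk) = 0.1139/(2π·20.0) = 9.061×10^-4 m·K/W
  R'_fibreglass batt = ln(0.460/0.223)/(2πk) = 0.7241/(2π·0.0439) = 2.625 m·K/W
ΣR = 9.061×10^-4 + 2.625 = 2.626 m·K/W
Q' = ΔT/ΣR = (109 °C − 5.8 °C)/2.626 = 39.3 W/m

Q' = 39.3 W/m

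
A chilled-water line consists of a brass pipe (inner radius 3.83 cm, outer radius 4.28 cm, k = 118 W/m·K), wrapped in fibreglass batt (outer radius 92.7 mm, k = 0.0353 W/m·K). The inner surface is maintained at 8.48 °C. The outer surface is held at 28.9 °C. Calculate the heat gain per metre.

Series thermal resistances, inner to outer:
  R'_brass = ln(0.0428/0.0383)/(2πk) = 0.1111/(2π·118) = 1.498×10^-4 m·K/W
  R'_fibreglass batt = ln(0.0927/0.0428)/(2πk) = 0.7728/(2π·0.0353) = 3.484 m·K/W
ΣR = 1.498×10^-4 + 3.484 = 3.484 m·K/W
Q' = ΔT/ΣR = (8.48 °C − 28.9 °C)/3.484 = -5.86 W/m
(Negative Q' ⇒ heat flows inward; heat gain = 5.86 W/m.)

Q' = 5.86 W/m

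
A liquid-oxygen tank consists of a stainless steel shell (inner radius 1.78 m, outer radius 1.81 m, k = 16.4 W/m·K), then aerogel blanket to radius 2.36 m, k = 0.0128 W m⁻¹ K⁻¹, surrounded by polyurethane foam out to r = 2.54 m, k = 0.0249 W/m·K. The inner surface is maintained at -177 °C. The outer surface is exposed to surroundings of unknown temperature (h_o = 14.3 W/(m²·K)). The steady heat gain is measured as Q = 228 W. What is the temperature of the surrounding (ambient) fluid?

Sum the resistances:
  R_stainless steel = (1/1.78 − 1/1.81)/(4πk) = 0.009312/(4π·16.4) = 4.518×10^-5 K/W
  R_aerogel blanket = (1/1.81 − 1/2.36)/(4πk) = 0.1288/(4π·0.0128) = 0.8005 K/W
  R_polyurethane foam = (1/2.36 − 1/2.54)/(4πk) = 0.03003/(4π·0.0249) = 0.09597 K/W
  R_conv,out = 1/(4πr²h) = 1/(4π·2.54²·14.3) = 8.626×10^-4 K/W
ΣR = 0.8974 K/W
ΔT = Q·ΣR = 228 × 0.8974 = 204.6 K
Heat flows inward, so T_out = T_in + ΔT = -177 + 204.6 = 27.6 °C

T_out = 27.6 °C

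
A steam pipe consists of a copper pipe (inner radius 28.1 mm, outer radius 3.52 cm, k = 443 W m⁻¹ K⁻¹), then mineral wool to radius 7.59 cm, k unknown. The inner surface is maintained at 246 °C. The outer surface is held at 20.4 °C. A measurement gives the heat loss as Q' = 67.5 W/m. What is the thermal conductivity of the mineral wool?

k = 0.0366 W/m·K

ΣR = ΔT/Q' = |246 − 20.4|/67.5 = 3.342 m·K/W
Known resistances:
  R'_copper = ln(0.0352/0.0281)/(2πk) = 0.2253/(2π·443) = 8.093×10^-5 m·K/W
R_mineral wool = ΣR − ΣR_known = 3.342 − 8.093×10^-5 = 3.342 m·K/W
ln(r₂/r₁)/(2πk) = 3.342 ⇒ k = 0.7684/(2π·3.342) = 0.0366 W/m·K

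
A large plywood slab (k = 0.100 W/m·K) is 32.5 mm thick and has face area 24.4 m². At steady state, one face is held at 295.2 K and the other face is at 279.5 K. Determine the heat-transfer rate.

Q = kA·ΔT/L = 0.100 × 24.4 × |295.2 K − 279.5 K| / 0.0325 = 1180 W

Q = 1180 W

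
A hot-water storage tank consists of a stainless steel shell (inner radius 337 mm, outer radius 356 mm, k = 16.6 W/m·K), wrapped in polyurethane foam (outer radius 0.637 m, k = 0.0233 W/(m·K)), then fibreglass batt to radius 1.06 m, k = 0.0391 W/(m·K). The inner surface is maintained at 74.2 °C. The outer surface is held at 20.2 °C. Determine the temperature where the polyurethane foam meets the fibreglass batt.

T = 32.7 °C

Treat each layer as a resistance in series:
  R_stainless steel = (1/0.337 − 1/0.356)/(4πk) = 0.1584/(4π·16.6) = 7.592×10^-4 K/W
  R_polyurethane foam = (1/0.356 − 1/0.637)/(4πk) = 1.239/(4π·0.0233) = 4.232 K/W
  R_fibreglass batt = (1/0.637 − 1/1.06)/(4πk) = 0.6265/(4π·0.0391) = 1.275 K/W
ΣR = 7.592×10^-4 + 4.232 + 1.275 = 5.508 K/W
Q = ΔT/ΣR = (74.2 °C − 20.2 °C)/5.508 = 9.804 W
From the inner boundary to the polyurethane foam/fibreglass batt interface, ΣR_partial = 4.233 K/W.
T_interface = T_in − Q·ΣR_partial = 74.2 °C − (9.804)(4.233) = 32.7 °C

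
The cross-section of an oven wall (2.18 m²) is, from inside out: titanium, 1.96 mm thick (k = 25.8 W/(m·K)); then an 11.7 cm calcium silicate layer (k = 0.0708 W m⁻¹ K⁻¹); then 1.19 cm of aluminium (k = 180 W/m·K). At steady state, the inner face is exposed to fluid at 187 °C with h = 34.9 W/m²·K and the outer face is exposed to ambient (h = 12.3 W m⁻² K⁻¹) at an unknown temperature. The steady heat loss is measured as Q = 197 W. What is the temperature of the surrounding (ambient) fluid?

Series resistances:
  R_conv,in = 1/(hA) = 1/(34.9·2.18) = 0.01314 K/W
  R_titanium = L/(kA) = 0.00196/(25.8·2.18) = 3.485×10^-5 K/W
  R_calcium silicate = L/(kA) = 0.117/(0.0708·2.18) = 0.7580 K/W
  R_aluminium = L/(kA) = 0.0119/(180·2.18) = 3.033×10^-5 K/W
  R_conv,out = 1/(hA) = 1/(12.3·2.18) = 0.03729 K/W
ΣR = 0.8085 K/W
ΔT = Q·ΣR = 197 × 0.8085 = 159.3 K
Heat flows outward, so T_out = T_in − ΔT = 187 − 159.3 = 27.7 °C

T_out = 27.7 °C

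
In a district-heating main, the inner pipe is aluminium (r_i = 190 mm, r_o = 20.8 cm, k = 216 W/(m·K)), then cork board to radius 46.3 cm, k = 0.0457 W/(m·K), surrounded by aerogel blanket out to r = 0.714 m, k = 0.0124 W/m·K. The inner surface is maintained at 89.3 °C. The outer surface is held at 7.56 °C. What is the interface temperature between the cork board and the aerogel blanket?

Series thermal resistances, inner to outer:
  R'_aluminium = ln(0.208/0.190)/(2πk) = 0.09051/(2π·216) = 6.669×10^-5 m·K/W
  R'_cork board = ln(0.463/0.208)/(2πk) = 0.8002/(2π·0.0457) = 2.787 m·K/W
  R'_aerogel blanket = ln(0.714/0.463)/(2πk) = 0.4332/(2π·0.0124) = 5.560 m·K/W
ΣR = 6.669×10^-5 + 2.787 + 5.560 = 8.347 m·K/W
Q' = ΔT/ΣR = (89.3 °C − 7.56 °C)/8.347 = 9.793 W/m
From the inner boundary to the cork board/aerogel blanket interface, ΣR_partial = 2.787 m·K/W.
T_interface = T_in − Q'·ΣR_partial = 89.3 °C − (9.793)(2.787) = 62.0 °C

T = 62.0 °C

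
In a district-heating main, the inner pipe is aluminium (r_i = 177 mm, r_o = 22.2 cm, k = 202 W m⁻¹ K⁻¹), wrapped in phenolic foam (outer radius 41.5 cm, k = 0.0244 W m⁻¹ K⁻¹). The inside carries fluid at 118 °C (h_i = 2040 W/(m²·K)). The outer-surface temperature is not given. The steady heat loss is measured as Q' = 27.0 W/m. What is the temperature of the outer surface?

Sum the resistances:
  R'_conv,in = 1/(2πr h) = 1/(2π·0.177·2040) = 4.408×10^-4 m·K/W
  R'_aluminium = ln(0.222/0.177)/(2πk) = 0.2265/(2π·202) = 1.785×10^-4 m·K/W
  R'_phenolic foam = ln(0.415/0.222)/(2πk) = 0.6256/(2π·0.0244) = 4.081 m·K/W
ΣR = 4.081 m·K/W
ΔT = Q'·ΣR = 27.0 × 4.081 = 110.2 K
Heat flows outward, so T_out = T_in − ΔT = 118 − 110.2 = 7.8 °C

T_out = 7.8 °C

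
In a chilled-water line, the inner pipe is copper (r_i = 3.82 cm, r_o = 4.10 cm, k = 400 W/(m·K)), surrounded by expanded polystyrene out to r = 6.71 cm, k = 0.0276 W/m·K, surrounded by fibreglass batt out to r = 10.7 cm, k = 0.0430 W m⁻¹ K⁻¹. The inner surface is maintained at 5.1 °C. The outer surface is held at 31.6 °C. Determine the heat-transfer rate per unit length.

Treat each layer as a resistance in series:
  R'_copper = ln(0.0410/0.0382)/(2πk) = 0.07074/(2π·400) = 2.815×10^-5 m·K/W
  R'_expanded polystyrene = ln(0.0671/0.0410)/(2πk) = 0.4926/(2π·0.0276) = 2.841 m·K/W
  R'_fibreglass batt = ln(0.107/0.0671)/(2πk) = 0.4666/(2π·0.0430) = 1.727 m·K/W
ΣR = 2.815×10^-5 + 2.841 + 1.727 = 4.568 m·K/W
Q' = ΔT/ΣR = (5.1 °C − 31.6 °C)/4.568 = -5.80 W/m
(Negative Q' ⇒ heat flows inward; heat gain = 5.80 W/m.)

Q' = 5.80 W/m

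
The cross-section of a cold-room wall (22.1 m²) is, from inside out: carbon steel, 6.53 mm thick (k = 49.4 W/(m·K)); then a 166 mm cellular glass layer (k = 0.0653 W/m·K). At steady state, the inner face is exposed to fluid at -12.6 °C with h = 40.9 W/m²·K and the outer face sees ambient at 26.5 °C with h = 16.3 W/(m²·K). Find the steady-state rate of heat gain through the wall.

Q = 329 W

Resistance network (inner→outer):
  R_conv,in = 1/(hA) = 1/(40.9·22.1) = 0.001106 K/W
  R_carbon steel = L/(kA) = 0.00653/(49.4·22.1) = 5.981×10^-6 K/W
  R_cellular glass = L/(kA) = 0.166/(0.0653·22.1) = 0.1150 K/W
  R_conv,out = 1/(hA) = 1/(16.3·22.1) = 0.002776 K/W
ΣR = 0.001106 + 5.981×10^-6 + 0.1150 + 0.002776 = 0.1189 K/W
Q = ΔT/ΣR = (-12.6 °C − 26.5 °C)/0.1189 = -329 W
(Negative Q ⇒ heat flows inward; heat gain = 329 W.)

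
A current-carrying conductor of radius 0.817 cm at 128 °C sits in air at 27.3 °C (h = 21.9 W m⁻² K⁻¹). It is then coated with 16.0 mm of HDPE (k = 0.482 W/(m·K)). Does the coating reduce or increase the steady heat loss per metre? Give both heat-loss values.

increases: 113 → 153 W/m

Critical radius for a cylinder: r_cr = k/h = 0.0220 m = 2.20 cm.
Outer radius after coating: r₂ = 0.00817 + 0.0160 = 0.02417 m.
r₁ < r_cr < r₂: heat loss rises to a maximum at r_cr then falls. Whether the coating helps depends on whether Q(r₂) has dropped back below Q(r₁).
Bare: R = 1/(2πr₁h) = 0.8895 m·K/W; Q = 100.7/0.8895 = 113 W/m.
Coated: R = R_cond + R_conv = 0.6588 m·K/W; Q = 100.7/0.6588 = 153 W/m.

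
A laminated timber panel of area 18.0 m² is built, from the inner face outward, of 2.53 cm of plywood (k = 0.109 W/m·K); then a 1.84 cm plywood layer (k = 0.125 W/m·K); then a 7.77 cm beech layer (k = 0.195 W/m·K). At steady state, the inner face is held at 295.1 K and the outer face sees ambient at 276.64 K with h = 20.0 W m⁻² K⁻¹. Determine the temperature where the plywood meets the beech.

T = 286.6 K

Series thermal resistances, inner to outer:
  R_plywood = L/(kA) = 0.0253/(0.109·18.0) = 0.01290 K/W
  R_plywood = L/(kA) = 0.0184/(0.125·18.0) = 0.008178 K/W
  R_beech = L/(kA) = 0.0777/(0.195·18.0) = 0.02214 K/W
  R_conv,out = 1/(hA) = 1/(20.0·18.0) = 0.002778 K/W
ΣR = 0.01290 + 0.008178 + 0.02214 + 0.002778 = 0.04600 K/W
Q = ΔT/ΣR = (295.1 K − 276.64 K)/0.04600 = 401.3 W
From the inner boundary to the plywood/beech interface, ΣR_partial = 0.02108 K/W.
T_interface = T_in − Q·ΣR_partial = 295.1 K − (401.3)(0.02108) = 286.6 K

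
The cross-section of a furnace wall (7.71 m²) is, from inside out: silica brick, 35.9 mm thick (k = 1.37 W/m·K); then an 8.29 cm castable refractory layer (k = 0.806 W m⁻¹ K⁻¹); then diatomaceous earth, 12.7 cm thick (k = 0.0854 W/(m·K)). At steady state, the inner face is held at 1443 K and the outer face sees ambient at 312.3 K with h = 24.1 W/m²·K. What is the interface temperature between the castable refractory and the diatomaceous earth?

T = 1355 K

Series thermal resistances, inner to outer:
  R_silica brick = L/(kA) = 0.0359/(1.37·7.71) = 0.003399 K/W
  R_castable refractory = L/(kA) = 0.0829/(0.806·7.71) = 0.01334 K/W
  R_diatomaceous earth = L/(kA) = 0.127/(0.0854·7.71) = 0.1929 K/W
  R_conv,out = 1/(hA) = 1/(24.1·7.71) = 0.005382 K/W
ΣR = 0.003399 + 0.01334 + 0.1929 + 0.005382 = 0.2150 K/W
Q = ΔT/ΣR = (1443 K − 312.3 K)/0.2150 = 5259 W
From the inner boundary to the castable refractory/diatomaceous earth interface, ΣR_partial = 0.01674 K/W.
T_interface = T_in − Q·ΣR_partial = 1443 K − (5259)(0.01674) = 1355 K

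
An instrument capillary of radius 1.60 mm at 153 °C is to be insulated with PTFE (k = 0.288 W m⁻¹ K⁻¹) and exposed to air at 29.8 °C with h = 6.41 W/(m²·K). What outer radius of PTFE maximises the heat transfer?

r_cr = 4.49 cm

For a cylinder, r_cr = k_ins/h = 0.288/6.41 = 0.0449 m = 4.49 cm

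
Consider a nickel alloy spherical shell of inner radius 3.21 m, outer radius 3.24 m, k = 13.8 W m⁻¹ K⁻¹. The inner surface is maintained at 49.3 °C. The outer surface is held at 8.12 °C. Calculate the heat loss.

Q = 2.48×10^6 W

Q = 4πk·ΔT/(1/r₁ − 1/r₂) = 4π × 13.8 × 41.18 / (1/3.21 − 1/3.24) = 2.48×10^6 W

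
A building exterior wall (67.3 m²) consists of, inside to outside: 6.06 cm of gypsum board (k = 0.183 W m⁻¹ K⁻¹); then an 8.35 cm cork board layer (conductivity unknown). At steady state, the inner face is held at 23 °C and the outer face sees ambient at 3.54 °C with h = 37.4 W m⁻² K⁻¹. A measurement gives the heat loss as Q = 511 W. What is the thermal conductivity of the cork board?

k = 0.0379 W/m·K

ΣR = ΔT/Q = |23 − 3.54|/511 = 0.03808 K/W
Known resistances:
  R_gypsum board = L/(kA) = 0.0606/(0.183·67.3) = 0.004920 K/W
  R_conv,out = 1/(hA) = 1/(37.4·67.3) = 3.973×10^-4 K/W
R_cork board = ΣR − ΣR_known = 0.03808 − 0.005317 = 0.03276 K/W
L/(kA) = 0.03276 ⇒ k = 0.0835/(0.03276·67.3) = 0.0379 W/m·K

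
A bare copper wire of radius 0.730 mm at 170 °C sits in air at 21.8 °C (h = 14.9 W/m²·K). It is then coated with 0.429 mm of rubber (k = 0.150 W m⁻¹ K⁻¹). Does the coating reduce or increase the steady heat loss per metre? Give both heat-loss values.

increases: 10.1 → 15.3 W/m

Critical radius for a cylinder: r_cr = k/h = 0.0101 m = 1.01 cm.
Outer radius after coating: r₂ = 7.30×10^-4 + 4.29×10^-4 = 0.001159 m.
Since r₁ < r_cr and r₂ ≤ r_cr, the coating moves toward the maximum at r_cr — heat loss rises.
Bare: R = 1/(2πr₁h) = 14.63 m·K/W; Q = 148.2/14.63 = 10.1 W/m.
Coated: R = R_cond + R_conv = 9.707 m·K/W; Q = 148.2/9.707 = 15.3 W/m.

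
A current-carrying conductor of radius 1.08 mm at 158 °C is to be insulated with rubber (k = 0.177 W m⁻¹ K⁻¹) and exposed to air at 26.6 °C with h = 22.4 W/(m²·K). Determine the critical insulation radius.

r_cr = 0.790 cm

For a cylinder, r_cr = k_ins/h = 0.177/22.4 = 0.00790 m = 0.790 cm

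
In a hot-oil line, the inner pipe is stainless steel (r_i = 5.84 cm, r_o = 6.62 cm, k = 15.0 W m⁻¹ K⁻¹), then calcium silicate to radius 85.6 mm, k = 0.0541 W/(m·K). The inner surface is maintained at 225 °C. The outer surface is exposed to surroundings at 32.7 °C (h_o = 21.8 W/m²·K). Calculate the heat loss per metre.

Q' = 228 W/m

Resistance network (inner→outer):
  R'_stainless steel = ln(0.0662/0.0584)/(2πk) = 0.1254/(2π·15.0) = 0.001330 m·K/W
  R'_calcium silicate = ln(0.0856/0.0662)/(2πk) = 0.2570/(2π·0.0541) = 0.7561 m·K/W
  R'_conv,out = 1/(2πr h) = 1/(2π·0.0856·21.8) = 0.08529 m·K/W
ΣR = 0.001330 + 0.7561 + 0.08529 = 0.8427 m·K/W
Q' = ΔT/ΣR = (225 °C − 32.7 °C)/0.8427 = 228 W/m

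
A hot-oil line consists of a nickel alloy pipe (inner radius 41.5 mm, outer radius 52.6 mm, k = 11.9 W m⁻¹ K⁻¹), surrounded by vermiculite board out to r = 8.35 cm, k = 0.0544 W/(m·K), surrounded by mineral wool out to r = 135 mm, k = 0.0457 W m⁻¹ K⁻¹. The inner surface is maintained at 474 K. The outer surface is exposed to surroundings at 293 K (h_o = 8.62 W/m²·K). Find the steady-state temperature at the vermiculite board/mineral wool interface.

T = 397 K

Resistance network (inner→outer):
  R'_nickel alloy = ln(0.0526/0.0415)/(2πk) = 0.2370/(2π·11.9) = 0.003170 m·K/W
  R'_vermiculite board = ln(0.0835/0.0526)/(2πk) = 0.4621/(2π·0.0544) = 1.352 m·K/W
  R'_mineral wool = ln(0.135/0.0835)/(2πk) = 0.4804/(2π·0.0457) = 1.673 m·K/W
  R'_conv,out = 1/(2πr h) = 1/(2π·0.135·8.62) = 0.1368 m·K/W
ΣR = 0.003170 + 1.352 + 1.673 + 0.1368 = 3.165 m·K/W
Q' = ΔT/ΣR = (474 K − 293 K)/3.165 = 57.19 W/m
From the inner boundary to the vermiculite board/mineral wool interface, ΣR_partial = 1.355 m·K/W.
T_interface = T_in − Q'·ΣR_partial = 474 K − (57.19)(1.355) = 397 K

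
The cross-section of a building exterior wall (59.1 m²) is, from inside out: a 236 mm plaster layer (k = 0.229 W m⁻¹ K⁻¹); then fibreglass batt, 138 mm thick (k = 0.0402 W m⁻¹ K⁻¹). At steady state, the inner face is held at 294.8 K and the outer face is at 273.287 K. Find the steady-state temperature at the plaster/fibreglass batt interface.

Resistance network (inner→outer):
  R_plaster = L/(kA) = 0.236/(0.229·59.1) = 0.01744 K/W
  R_fibreglass batt = L/(kA) = 0.138/(0.0402·59.1) = 0.05809 K/W
ΣR = 0.01744 + 0.05809 = 0.07553 K/W
Q = ΔT/ΣR = (294.8 K − 273.287 K)/0.07553 = 284.8 W
From the inner boundary to the plaster/fibreglass batt interface, ΣR_partial = 0.01744 K/W.
T_interface = T_in − Q·ΣR_partial = 294.8 K − (284.8)(0.01744) = 289.8 K

T = 289.8 K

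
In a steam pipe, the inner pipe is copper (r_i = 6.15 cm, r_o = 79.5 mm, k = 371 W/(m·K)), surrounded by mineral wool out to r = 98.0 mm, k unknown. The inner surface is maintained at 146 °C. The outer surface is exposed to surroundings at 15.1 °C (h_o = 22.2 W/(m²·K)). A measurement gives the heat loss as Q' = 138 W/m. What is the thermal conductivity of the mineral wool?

k = 0.0380 W/m·K

ΣR = ΔT/Q' = |146 − 15.1|/138 = 0.9486 m·K/W
Known resistances:
  R'_copper = ln(0.0795/0.0615)/(2πk) = 0.2567/(2π·371) = 1.101×10^-4 m·K/W
  R'_conv,out = 1/(2πr h) = 1/(2π·0.0980·22.2) = 0.07315 m·K/W
R_mineral wool = ΣR − ΣR_known = 0.9486 − 0.07326 = 0.8753 m·K/W
ln(r₂/r₁)/(2πk) = 0.8753 ⇒ k = 0.2092/(2π·0.8753) = 0.0380 W/m·K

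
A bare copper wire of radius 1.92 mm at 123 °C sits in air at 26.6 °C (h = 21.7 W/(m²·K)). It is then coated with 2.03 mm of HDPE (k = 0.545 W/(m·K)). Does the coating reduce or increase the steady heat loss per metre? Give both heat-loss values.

increases: 25.2 → 46.6 W/m

Critical radius for a cylinder: r_cr = k/h = 0.0251 m = 2.51 cm.
Outer radius after coating: r₂ = 0.00192 + 0.00203 = 0.00395 m.
Since r₁ < r_cr and r₂ ≤ r_cr, the coating moves toward the maximum at r_cr — heat loss rises.
Bare: R = 1/(2πr₁h) = 3.820 m·K/W; Q = 96.4/3.820 = 25.2 W/m.
Coated: R = R_cond + R_conv = 2.067 m·K/W; Q = 96.4/2.067 = 46.6 W/m.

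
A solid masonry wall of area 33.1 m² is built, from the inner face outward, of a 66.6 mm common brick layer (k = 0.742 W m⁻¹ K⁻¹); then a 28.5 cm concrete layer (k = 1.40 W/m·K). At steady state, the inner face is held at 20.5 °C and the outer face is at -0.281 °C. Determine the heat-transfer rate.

Q = 2340 W

Treat each layer as a resistance in series:
  R_common brick = L/(kA) = 0.0666/(0.742·33.1) = 0.002712 K/W
  R_concrete = L/(kA) = 0.285/(1.40·33.1) = 0.006150 K/W
ΣR = 0.002712 + 0.006150 = 0.008862 K/W
Q = ΔT/ΣR = (20.5 °C − -0.281 °C)/0.008862 = 2340 W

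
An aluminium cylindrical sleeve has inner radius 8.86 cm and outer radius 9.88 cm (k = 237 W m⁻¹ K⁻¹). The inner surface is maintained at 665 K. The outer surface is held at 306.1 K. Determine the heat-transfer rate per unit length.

Q' = 2πk·ΔT/ln(r₂/r₁) = 2π × 237 × 358.9 / ln(0.0988/0.0886) = 4.90×10^6 W/m

Q' = 4900 kW/m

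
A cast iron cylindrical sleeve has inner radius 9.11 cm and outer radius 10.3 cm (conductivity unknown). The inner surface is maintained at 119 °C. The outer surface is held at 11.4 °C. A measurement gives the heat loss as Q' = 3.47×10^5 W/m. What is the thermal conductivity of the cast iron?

k = 63.0 W/m·K

ΣR = ΔT/Q' = |119 − 11.4|/3.47×10^5 = 3.101×10^-4 m·K/W
ln(r₂/r₁)/(2πk) = 3.101×10^-4 ⇒ k = 0.1228/(2π·3.101×10^-4) = 63.0 W/m·K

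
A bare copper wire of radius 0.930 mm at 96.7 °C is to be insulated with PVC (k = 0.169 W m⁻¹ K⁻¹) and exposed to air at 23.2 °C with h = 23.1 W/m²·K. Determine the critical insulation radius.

r_cr = 0.732 cm

For a cylinder, r_cr = k_ins/h = 0.169/23.1 = 0.00732 m = 0.732 cm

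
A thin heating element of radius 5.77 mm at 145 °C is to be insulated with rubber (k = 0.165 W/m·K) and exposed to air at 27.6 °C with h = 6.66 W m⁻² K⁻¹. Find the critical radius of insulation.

r_cr = 2.48 cm

For a cylinder, r_cr = k_ins/h = 0.165/6.66 = 0.0248 m = 2.48 cm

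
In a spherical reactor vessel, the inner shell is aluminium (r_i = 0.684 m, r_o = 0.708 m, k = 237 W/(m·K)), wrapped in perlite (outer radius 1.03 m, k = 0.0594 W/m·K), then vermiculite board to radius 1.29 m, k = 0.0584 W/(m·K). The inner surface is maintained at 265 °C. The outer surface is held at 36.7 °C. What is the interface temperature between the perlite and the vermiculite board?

Series thermal resistances, inner to outer:
  R_aluminium = (1/0.684 − 1/0.708)/(4πk) = 0.04956/(4π·237) = 1.664×10^-5 K/W
  R_perlite = (1/0.708 − 1/1.03)/(4πk) = 0.4416/(4π·0.0594) = 0.5915 K/W
  R_vermiculite board = (1/1.03 − 1/1.29)/(4πk) = 0.1957/(4π·0.0584) = 0.2666 K/W
ΣR = 1.664×10^-5 + 0.5915 + 0.2666 = 0.8581 K/W
Q = ΔT/ΣR = (265 °C − 36.7 °C)/0.8581 = 266.1 W
From the inner boundary to the perlite/vermiculite board interface, ΣR_partial = 0.5915 K/W.
T_interface = T_in − Q·ΣR_partial = 265 °C − (266.1)(0.5915) = 108 °C

T = 108 °C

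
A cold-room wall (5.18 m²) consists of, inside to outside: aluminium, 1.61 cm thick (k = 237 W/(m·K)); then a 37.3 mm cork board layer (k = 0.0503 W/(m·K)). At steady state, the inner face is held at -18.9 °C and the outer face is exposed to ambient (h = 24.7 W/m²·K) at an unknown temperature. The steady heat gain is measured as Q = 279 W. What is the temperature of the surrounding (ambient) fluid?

Series resistances:
  R_aluminium = L/(kA) = 0.0161/(237·5.18) = 1.311×10^-5 K/W
  R_cork board = L/(kA) = 0.0373/(0.0503·5.18) = 0.1432 K/W
  R_conv,out = 1/(hA) = 1/(24.7·5.18) = 0.007816 K/W
ΣR = 0.1510 K/W
ΔT = Q·ΣR = 279 × 0.1510 = 42.13 K
Heat flows inward, so T_out = T_in + ΔT = -18.9 + 42.13 = 23.2 °C

T_out = 23.2 °C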